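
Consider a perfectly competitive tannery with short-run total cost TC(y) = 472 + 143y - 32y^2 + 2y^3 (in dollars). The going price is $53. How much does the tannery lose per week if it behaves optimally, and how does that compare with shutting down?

Profit = -$148 at y = 9

AVC = 143 - 32y + 2y^2; min AVC = $15 at y = 8. Since P = $53 ≥ min AVC, the firm produces.
With MC = 143 - 64y + 6y^2, P = MC on the upward-sloping part at y* = 9.
TR = 53·9 = 477. TC = 472 + 153 = 625. Profit = 477 − 625 = -$148.
That loss of $148 beats the $472 the firm would lose by shutting down; producing recovers $324 of fixed cost.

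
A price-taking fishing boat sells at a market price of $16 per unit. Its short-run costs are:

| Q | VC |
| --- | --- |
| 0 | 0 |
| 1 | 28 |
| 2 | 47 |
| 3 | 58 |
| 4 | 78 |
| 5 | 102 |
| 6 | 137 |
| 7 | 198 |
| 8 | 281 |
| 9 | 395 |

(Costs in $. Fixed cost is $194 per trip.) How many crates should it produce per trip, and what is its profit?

Q = 0 (shut down); profit = -$194

Profit at each row (π = 16Q − TC): Q=0: -194; Q=1: -206; Q=2: -209; Q=3: -204; Q=4: -208; Q=5: -216; Q=6: -235; Q=7: -280; Q=8: -347; Q=9: -445.
Profit is highest at Q = 0. Equivalently, the lowest AVC in the table is 58/3 ≈ $19.33 at Q = 3, and P = $16 falls below it — price never covers variable cost, so the firm shuts down and loses only its fixed cost.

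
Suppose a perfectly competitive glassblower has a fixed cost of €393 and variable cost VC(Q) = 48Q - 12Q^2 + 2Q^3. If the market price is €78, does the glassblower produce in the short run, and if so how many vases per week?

From TC, MC = TC'(Q) = 48 - 24Q + 6Q^2 and AVC = VC/Q = 48 - 12Q + 2Q^2.
The AVC parabola has its vertex at Q = 12/4 = 3, where AVC = 48 - 12·3 + 2·3^2 = €30.
Since P = €78 ≥ min AVC = €30, price covers variable cost and the firm should produce.
Solving P = MC: -30 - 24Q + 6Q^2 = 0 ⇒ Q = -1 or 5. On the upward-sloping branch, Q* = 5.
Check: AVC at Q = 5 is €38 ≤ P, so revenue covers variable cost.
Profit = P·Q − TC = 78·5 − 583 = -€193, a loss, but smaller than the €393 fixed cost the firm would lose by shutting down.

Produce at Q = 5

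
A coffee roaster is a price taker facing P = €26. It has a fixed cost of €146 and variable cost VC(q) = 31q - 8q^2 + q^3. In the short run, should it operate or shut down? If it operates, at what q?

Produce at q = 5

Strip out fixed cost: VC = 31q - 8q^2 + q^3. Then AVC = 31 - 8q + q^2 and MC = 31 - 16q + 3q^2.
AVC hits its minimum where MC = AVC, at q = 4, giving min AVC = 31 - 8·4 + 4^2 = €15.
Since P = €26 ≥ min AVC = €15, price covers variable cost and the firm should produce.
P = MC gives 5 - 16q + 3q^2 = 0, with roots 1/3 and 5. Take the larger (rising MC): q* = 5.
Check: AVC at q = 5 is €16 ≤ P, so revenue covers variable cost.
Profit = P·q − TC = 26·5 − 226 = -€96, a loss, but smaller than the €146 fixed cost the firm would lose by shutting down.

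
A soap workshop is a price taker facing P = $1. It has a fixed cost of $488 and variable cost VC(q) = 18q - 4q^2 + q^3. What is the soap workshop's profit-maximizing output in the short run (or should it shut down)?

Variable cost is VC = 18q - 4q^2 + q^3, so AVC = VC/q = 18 - 4q + q^2 and MC = dTC/dq = 18 - 8q + 3q^2.
The AVC parabola has its vertex at q = 4/2 = 2, where AVC = 18 - 4·2 + 2^2 = $14.
P = $1 lies below min AVC = $14; no output level covers variable cost.
Shutting down limits the loss to fixed cost, $488.

Shut down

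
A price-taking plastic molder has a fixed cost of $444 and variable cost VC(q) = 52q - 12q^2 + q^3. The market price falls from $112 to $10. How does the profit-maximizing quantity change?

Output falls from 10 to 0 (the firm shuts down)

AVC = 52 - 12q + q^2, minimized at q = 6 where min AVC = $16. MC = 52 - 24q + 3q^2.
At P = $112 ≥ min AVC, set P = MC on the rising branch: q = 10.
At P = $10 < min AVC = $16, price no longer covers variable cost at any output, so the firm shuts down: q = 0.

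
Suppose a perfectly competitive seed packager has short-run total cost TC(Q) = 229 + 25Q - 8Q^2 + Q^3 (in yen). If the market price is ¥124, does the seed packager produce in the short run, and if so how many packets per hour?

From TC, MC = TC'(Q) = 25 - 16Q + 3Q^2 and AVC = VC/Q = 25 - 8Q + Q^2.
AVC hits its minimum where MC = AVC, at Q = 4, giving min AVC = 25 - 8·4 + 4^2 = ¥9.
Since P = ¥124 ≥ min AVC = ¥9, price covers variable cost and the firm should produce.
Solving P = MC: -99 - 16Q + 3Q^2 = 0 ⇒ Q = -11/3 or 9. On the upward-sloping branch, Q* = 9.
Check: AVC at Q = 9 is ¥34 ≤ P, so revenue covers variable cost.
Profit = P·Q − TC = 124·9 − 535 = ¥581.

Produce at Q = 9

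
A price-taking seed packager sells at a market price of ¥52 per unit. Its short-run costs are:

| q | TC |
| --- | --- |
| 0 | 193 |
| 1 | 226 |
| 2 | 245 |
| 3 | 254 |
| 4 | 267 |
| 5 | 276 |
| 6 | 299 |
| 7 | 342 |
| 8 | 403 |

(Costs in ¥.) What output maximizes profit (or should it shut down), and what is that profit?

Compute π = P·q − TC at each output: q=0: -193; q=1: -174; q=2: -141; q=3: -98; q=4: -59; q=5: -16; q=6: 13; q=7: 22; q=8: 13.
Profit is maximized at q = 7. AVC there is 149/7 = ¥21.29 ≤ P, so producing beats shutting down (which would give -¥193).

q = 7; profit = ¥22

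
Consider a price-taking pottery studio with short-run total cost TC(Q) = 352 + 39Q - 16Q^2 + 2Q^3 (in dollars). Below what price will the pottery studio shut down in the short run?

The shutdown price is the minimum of AVC. VC = 39Q - 16Q^2 + 2Q^3, so AVC = 39 - 16Q + 2Q^2.
At the minimum of AVC, MC = AVC. MC = 39 - 32Q + 6Q^2; setting MC = AVC gives 4Q^2 - 16Q = 0, so Q = 4. min AVC = 7.
For P < $7 the firm produces nothing.

$7 per unit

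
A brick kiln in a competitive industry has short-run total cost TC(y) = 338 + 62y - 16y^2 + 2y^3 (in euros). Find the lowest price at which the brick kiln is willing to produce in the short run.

€30 per unit

The firm shuts down when price falls below the minimum of average variable cost. AVC = VC/y = 62 - 16y + 2y^2.
dAVC/dy = -16 + 4y = 0 gives y = 4. min AVC = 62 - 16·4 + 2·4^2 = 30.
For P < €30 the firm produces nothing.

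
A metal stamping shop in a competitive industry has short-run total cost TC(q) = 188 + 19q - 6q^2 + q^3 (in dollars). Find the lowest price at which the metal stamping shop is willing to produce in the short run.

The firm shuts down when price falls below the minimum of average variable cost. AVC = VC/q = 19 - 6q + q^2.
dAVC/dq = -6 + 2q = 0 gives q = 3. min AVC = 19 - 6·3 + 3^2 = 10.
So the shutdown price is $10.

$10 per unit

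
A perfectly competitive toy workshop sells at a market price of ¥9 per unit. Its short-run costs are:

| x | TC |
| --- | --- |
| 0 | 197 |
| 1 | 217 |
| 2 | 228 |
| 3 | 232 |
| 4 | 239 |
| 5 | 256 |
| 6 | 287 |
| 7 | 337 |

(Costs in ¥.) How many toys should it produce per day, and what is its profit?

Compute π = P·x − TC at each output: x=0: -197; x=1: -208; x=2: -210; x=3: -205; x=4: -203; x=5: -211; x=6: -233; x=7: -274.
Profit is highest at x = 0. Equivalently, the lowest AVC in the table is 42/4 ≈ ¥10.50 at x = 4, and P = ¥9 falls below it — price never covers variable cost, so the firm shuts down and loses only its fixed cost.

x = 0 (shut down); profit = -¥197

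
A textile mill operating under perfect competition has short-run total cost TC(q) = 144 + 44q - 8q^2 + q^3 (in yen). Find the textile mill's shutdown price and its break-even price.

Shutdown price = ¥28; break-even price = ¥56

Shutdown price = min AVC. AVC = 44 - 8q + q^2, with vertex at q = 4 and minimum ¥28.
ATC = 144/q + 44 - 8q + q^2. Setting dATC/dq = −144/q^2 − 8 + 2q = 0 gives q = 6 (since 2·6^3 − 8·6^2 = 144).
min ATC = 144/6 + 44 − 8·6 + 6^2 = ¥56. That is the break-even price.
Between these two prices the firm operates at a loss; above ¥56 it earns a profit.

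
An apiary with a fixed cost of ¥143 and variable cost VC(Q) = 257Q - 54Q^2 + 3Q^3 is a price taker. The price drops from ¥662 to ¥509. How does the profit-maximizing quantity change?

Output falls from 15 to 14

AVC = 257 - 54Q + 3Q^2, minimized at Q = 9 where min AVC = ¥14. MC = 257 - 108Q + 9Q^2.
At P = ¥662 ≥ min AVC, set P = MC on the rising branch: Q = 15.
At P = ¥509 ≥ min AVC, set P = MC: Q = 14. The firm stays open but cuts output.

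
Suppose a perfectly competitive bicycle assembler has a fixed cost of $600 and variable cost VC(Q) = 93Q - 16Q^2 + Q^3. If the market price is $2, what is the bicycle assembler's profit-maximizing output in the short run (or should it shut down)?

Shut down

From TC, MC = TC'(Q) = 93 - 32Q + 3Q^2 and AVC = VC/Q = 93 - 16Q + Q^2.
AVC is minimized where dAVC/dQ = -16 + 2Q = 0, at Q = 8; min AVC = 93 - 16·8 + 8^2 = $29.
With P < min AVC ($2 < $29), every unit sold adds to the loss.
The firm minimizes its loss by shutting down and losing only its fixed cost of $600.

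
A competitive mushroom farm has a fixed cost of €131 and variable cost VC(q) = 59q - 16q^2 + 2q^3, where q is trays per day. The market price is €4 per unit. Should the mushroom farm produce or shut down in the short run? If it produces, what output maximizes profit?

Shut down

Strip out fixed cost: VC = 59q - 16q^2 + 2q^3. Then AVC = 59 - 16q + 2q^2 and MC = 59 - 32q + 6q^2.
The AVC parabola has its vertex at q = 16/4 = 4, where AVC = 59 - 16·4 + 2·4^2 = €27.
With P < min AVC (€4 < €27), every unit sold adds to the loss.
Shutting down limits the loss to fixed cost, €131.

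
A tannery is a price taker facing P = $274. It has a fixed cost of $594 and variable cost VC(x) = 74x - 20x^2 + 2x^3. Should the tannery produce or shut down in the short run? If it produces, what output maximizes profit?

Strip out fixed cost: VC = 74x - 20x^2 + 2x^3. Then AVC = 74 - 20x + 2x^2 and MC = 74 - 40x + 6x^2.
AVC is minimized where dAVC/dx = -20 + 4x = 0, at x = 5; min AVC = 74 - 20·5 + 2·5^2 = $24.
Because $274 ≥ $24, revenue can cover variable cost; the firm operates.
Set P = MC: 274 = 74 - 40x + 6x^2 → -200 - 40x + 6x^2 = 0. The roots are x = -10/3 and x = 10; the profit-maximizing output is on the rising part of MC, so x* = 10.
Check: AVC at x = 10 is $74 ≤ P, so revenue covers variable cost.
Profit = P·x − TC = 274·10 − 1334 = $1406.

Produce at x = 10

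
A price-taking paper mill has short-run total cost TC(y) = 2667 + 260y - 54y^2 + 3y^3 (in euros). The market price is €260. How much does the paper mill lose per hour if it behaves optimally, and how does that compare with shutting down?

Profit = -€75 at y = 12

AVC = 260 - 54y + 3y^2; min AVC = €17 at y = 9. Since P = €260 ≥ min AVC, the firm produces.
With MC = 260 - 108y + 9y^2, P = MC on the upward-sloping part at y* = 12.
TR = 260·12 = 3120. TC = 2667 + 528 = 3195. Profit = 3120 − 3195 = -€75.
Shutting down would mean losing the fixed cost of €2667, so operating at a loss of €75 is better by €2592.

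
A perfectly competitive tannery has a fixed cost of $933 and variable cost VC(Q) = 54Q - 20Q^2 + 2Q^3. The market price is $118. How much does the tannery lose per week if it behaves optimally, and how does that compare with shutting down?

AVC = 54 - 20Q + 2Q^2; min AVC = $4 at Q = 5. Since P = $118 ≥ min AVC, the firm produces.
MC = 54 - 40Q + 6Q^2. Setting P = MC and taking the root on the rising branch gives Q* = 8.
TR = 118·8 = 944. TC = 933 + 176 = 1109. Profit = 944 − 1109 = -$165.
That loss of $165 beats the $933 the firm would lose by shutting down; producing recovers $768 of fixed cost.

Profit = -$165 at Q = 8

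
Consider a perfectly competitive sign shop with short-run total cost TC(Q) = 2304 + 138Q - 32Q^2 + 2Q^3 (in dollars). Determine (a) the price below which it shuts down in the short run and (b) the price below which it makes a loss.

AVC = 138 - 32Q + 2Q^2; minimized at Q = 8, giving min AVC = $10. That is the shutdown price.
ATC = 2304/Q + 138 - 32Q + 2Q^2. Setting dATC/dQ = −2304/Q^2 − 32 + 4Q = 0 gives Q = 12 (since 4·12^3 − 32·12^2 = 2304).
min ATC = 2304/12 + 138 − 32·12 + 2·12^2 = $234. That is the break-even price.
Between these two prices the firm operates at a loss; above $234 it earns a profit.

Shutdown price = $10; break-even price = $234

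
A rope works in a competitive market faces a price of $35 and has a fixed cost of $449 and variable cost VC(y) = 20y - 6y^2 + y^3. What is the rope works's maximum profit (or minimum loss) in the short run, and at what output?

Profit = -$349 at y = 5

AVC = 20 - 6y + y^2; min AVC = $11 at y = 3. Since P = $35 ≥ min AVC, the firm produces.
With MC = 20 - 12y + 3y^2, P = MC on the upward-sloping part at y* = 5.
TR = 35·5 = 175. TC = 449 + 75 = 524. Profit = 175 − 524 = -$349.
Shutting down would mean losing the fixed cost of $449, so operating at a loss of $349 is better by $100.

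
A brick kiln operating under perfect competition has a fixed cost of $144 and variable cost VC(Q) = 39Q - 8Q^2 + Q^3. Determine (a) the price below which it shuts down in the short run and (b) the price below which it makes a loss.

AVC = 39 - 8Q + Q^2; minimized at Q = 4, giving min AVC = $23. That is the shutdown price.
ATC = 144/Q + 39 - 8Q + Q^2. Setting dATC/dQ = −144/Q^2 − 8 + 2Q = 0 gives Q = 6 (since 2·6^3 − 8·6^2 = 144).
min ATC = 144/6 + 39 − 8·6 + 6^2 = $51. That is the break-even price.
For $23 ≤ P < $51 the firm produces at a loss; below $23 it shuts down.

Shutdown price = $23; break-even price = $51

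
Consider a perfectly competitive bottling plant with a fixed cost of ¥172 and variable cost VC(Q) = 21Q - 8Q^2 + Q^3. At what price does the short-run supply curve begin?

¥5 per unit

The firm shuts down when price falls below the minimum of average variable cost. AVC = VC/Q = 21 - 8Q + Q^2.
At the minimum of AVC, MC = AVC. MC = 21 - 16Q + 3Q^2; setting MC = AVC gives 2Q^2 - 8Q = 0, so Q = 4. min AVC = 5.
The firm shuts down for any P below ¥5.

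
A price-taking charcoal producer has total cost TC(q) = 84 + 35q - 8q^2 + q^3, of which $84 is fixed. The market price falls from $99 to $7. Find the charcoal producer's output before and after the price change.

MC = 35 - 16q + 3q^2; the shutdown threshold is min AVC = $19 (at q = 4).
With P = $99 above the shutdown price, P = MC gives q = 8.
At P = $7 < min AVC = $19, price no longer covers variable cost at any output, so the firm shuts down: q = 0.

Output falls from 8 to 0 (the firm shuts down)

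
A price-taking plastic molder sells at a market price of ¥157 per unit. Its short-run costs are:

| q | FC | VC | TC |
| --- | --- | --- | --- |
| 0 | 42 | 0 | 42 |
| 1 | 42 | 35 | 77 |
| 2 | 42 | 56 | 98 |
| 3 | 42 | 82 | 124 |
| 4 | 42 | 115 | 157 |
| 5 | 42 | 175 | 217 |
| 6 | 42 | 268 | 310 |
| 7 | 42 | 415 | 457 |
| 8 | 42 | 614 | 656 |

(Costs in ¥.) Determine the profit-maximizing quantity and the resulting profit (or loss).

Profit at each row (π = 157q − TC): q=0: -42; q=1: 80; q=2: 216; q=3: 347; q=4: 471; q=5: 568; q=6: 632; q=7: 642; q=8: 600.
Profit is maximized at q = 7. AVC there is 415/7 = ¥59.29 ≤ P, so producing beats shutting down (which would give -¥42).

q = 7; profit = ¥642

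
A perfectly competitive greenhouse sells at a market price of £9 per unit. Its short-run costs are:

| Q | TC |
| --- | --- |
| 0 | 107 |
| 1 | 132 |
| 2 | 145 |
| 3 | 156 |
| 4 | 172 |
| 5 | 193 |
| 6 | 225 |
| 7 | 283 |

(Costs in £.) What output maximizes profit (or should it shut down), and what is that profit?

Profit at each row (π = 9Q − TC): Q=0: -107; Q=1: -123; Q=2: -127; Q=3: -129; Q=4: -136; Q=5: -148; Q=6: -171; Q=7: -220.
Profit is highest at Q = 0. Equivalently, the lowest AVC in the table is 65/4 ≈ £16.25 at Q = 4, and P = £9 falls below it — price never covers variable cost, so the firm shuts down and loses only its fixed cost.

Q = 0 (shut down); profit = -£107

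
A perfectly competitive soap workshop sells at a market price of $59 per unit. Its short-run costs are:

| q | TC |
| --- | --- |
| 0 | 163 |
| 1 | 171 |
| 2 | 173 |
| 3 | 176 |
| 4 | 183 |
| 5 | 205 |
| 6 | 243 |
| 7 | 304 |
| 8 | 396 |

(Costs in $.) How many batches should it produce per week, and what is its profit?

Compute π = P·q − TC at each output: q=0: -163; q=1: -112; q=2: -55; q=3: 1; q=4: 53; q=5: 90; q=6: 111; q=7: 109; q=8: 76.
Profit is maximized at q = 6. AVC there is 80/6 = $13.33 ≤ P, so producing beats shutting down (which would give -$163).

q = 6; profit = $111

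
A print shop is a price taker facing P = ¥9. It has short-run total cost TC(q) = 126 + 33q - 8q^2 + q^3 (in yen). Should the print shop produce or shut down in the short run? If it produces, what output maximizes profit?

Shut down

Variable cost is VC = 33q - 8q^2 + q^3, so AVC = VC/q = 33 - 8q + q^2 and MC = dTC/dq = 33 - 16q + 3q^2.
AVC is minimized where dAVC/dq = -8 + 2q = 0, at q = 4; min AVC = 33 - 8·4 + 4^2 = ¥17.
With P < min AVC (¥9 < ¥17), every unit sold adds to the loss.
Best response: produce nothing and absorb the ¥126 fixed cost.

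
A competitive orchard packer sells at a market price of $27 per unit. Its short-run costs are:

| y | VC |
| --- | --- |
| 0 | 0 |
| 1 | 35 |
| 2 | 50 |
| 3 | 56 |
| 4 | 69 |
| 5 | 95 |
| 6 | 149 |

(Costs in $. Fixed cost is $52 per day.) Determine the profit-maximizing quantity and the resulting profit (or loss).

Tabulate TR − TC: y=0: -52; y=1: -60; y=2: -48; y=3: -27; y=4: -13; y=5: -12; y=6: -39.
Profit is maximized at y = 5. AVC there is 95/5 = $19 ≤ P, so producing beats shutting down (which would give -$52).

y = 5; profit = -$12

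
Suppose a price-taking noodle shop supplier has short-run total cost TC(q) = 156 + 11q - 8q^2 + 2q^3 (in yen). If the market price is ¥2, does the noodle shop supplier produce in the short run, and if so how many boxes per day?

Shut down

Strip out fixed cost: VC = 11q - 8q^2 + 2q^3. Then AVC = 11 - 8q + 2q^2 and MC = 11 - 16q + 6q^2.
The AVC parabola has its vertex at q = 8/4 = 2, where AVC = 11 - 8·2 + 2·2^2 = ¥3.
With P < min AVC (¥2 < ¥3), every unit sold adds to the loss.
Shutting down limits the loss to fixed cost, ¥156.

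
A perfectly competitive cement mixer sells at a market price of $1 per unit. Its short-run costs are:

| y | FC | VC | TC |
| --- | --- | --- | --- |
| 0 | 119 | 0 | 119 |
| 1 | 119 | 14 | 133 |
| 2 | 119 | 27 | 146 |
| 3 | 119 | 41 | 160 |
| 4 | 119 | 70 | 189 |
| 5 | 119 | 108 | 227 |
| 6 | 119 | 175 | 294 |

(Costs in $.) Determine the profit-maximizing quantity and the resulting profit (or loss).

y = 0 (shut down); profit = -$119

Tabulate TR − TC: y=0: -119; y=1: -132; y=2: -144; y=3: -157; y=4: -185; y=5: -222; y=6: -288.
Profit is highest at y = 0. Equivalently, the lowest AVC in the table is 27/2 ≈ $13.50 at y = 2, and P = $1 falls below it — price never covers variable cost, so the firm shuts down and loses only its fixed cost.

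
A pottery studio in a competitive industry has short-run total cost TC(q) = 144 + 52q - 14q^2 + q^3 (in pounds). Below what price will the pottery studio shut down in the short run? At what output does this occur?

£3 per unit, at q = 7

The firm shuts down when price falls below the minimum of average variable cost. AVC = VC/q = 52 - 14q + q^2.
At the minimum of AVC, MC = AVC. MC = 52 - 28q + 3q^2; setting MC = AVC gives 2q^2 - 14q = 0, so q = 7. min AVC = 3.
So the shutdown price is £3.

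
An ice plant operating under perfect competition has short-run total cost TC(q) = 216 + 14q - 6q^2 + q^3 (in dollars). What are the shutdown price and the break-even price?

Shutdown price = $5; break-even price = $50

AVC = 14 - 6q + q^2; minimized at q = 3, giving min AVC = $5. That is the shutdown price.
ATC = 216/q + 14 - 6q + q^2. Setting dATC/dq = −216/q^2 − 6 + 2q = 0 gives q = 6 (since 2·6^3 − 6·6^2 = 216).
min ATC = 216/6 + 14 − 6·6 + 6^2 = $50. That is the break-even price.
For $5 ≤ P < $50 the firm produces at a loss; below $5 it shuts down.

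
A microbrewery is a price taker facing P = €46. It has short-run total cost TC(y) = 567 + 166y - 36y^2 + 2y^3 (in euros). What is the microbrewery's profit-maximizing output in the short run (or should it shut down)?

Produce at y = 10

Strip out fixed cost: VC = 166y - 36y^2 + 2y^3. Then AVC = 166 - 36y + 2y^2 and MC = 166 - 72y + 6y^2.
AVC hits its minimum where MC = AVC, at y = 9, giving min AVC = 166 - 36·9 + 2·9^2 = €4.
Since P = €46 ≥ min AVC = €4, price covers variable cost and the firm should produce.
Solving P = MC: 120 - 72y + 6y^2 = 0 ⇒ y = 2 or 10. On the upward-sloping branch, y* = 10.
Check: AVC at y = 10 is €6 ≤ P, so revenue covers variable cost.
Profit = P·y − TC = 46·10 − 627 = -€167, a loss, but smaller than the €567 fixed cost the firm would lose by shutting down.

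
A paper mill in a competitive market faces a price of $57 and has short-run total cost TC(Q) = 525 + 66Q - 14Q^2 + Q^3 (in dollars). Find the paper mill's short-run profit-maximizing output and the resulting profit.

AVC = 66 - 14Q + Q^2; min AVC = $17 at Q = 7. Since P = $57 ≥ min AVC, the firm produces.
MC = 66 - 28Q + 3Q^2. Setting P = MC and taking the root on the rising branch gives Q* = 9.
TR = 57·9 = 513. TC = 525 + 189 = 714. Profit = 513 − 714 = -$201.
Shutting down would mean losing the fixed cost of $525, so operating at a loss of $201 is better by $324.

Profit = -$201 at Q = 9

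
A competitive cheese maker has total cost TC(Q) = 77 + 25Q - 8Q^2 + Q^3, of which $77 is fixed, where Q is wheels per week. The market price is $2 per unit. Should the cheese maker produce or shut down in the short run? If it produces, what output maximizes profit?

Shut down

From TC, MC = TC'(Q) = 25 - 16Q + 3Q^2 and AVC = VC/Q = 25 - 8Q + Q^2.
AVC hits its minimum where MC = AVC, at Q = 4, giving min AVC = 25 - 8·4 + 4^2 = $9.
Since P = $2 < min AVC = $9, price fails to cover variable cost at any output.
Best response: produce nothing and absorb the $77 fixed cost.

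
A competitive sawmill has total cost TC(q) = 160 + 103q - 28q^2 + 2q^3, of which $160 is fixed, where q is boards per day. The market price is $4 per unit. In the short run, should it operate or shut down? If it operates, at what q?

Strip out fixed cost: VC = 103q - 28q^2 + 2q^3. Then AVC = 103 - 28q + 2q^2 and MC = 103 - 56q + 6q^2.
AVC is minimized where dAVC/dq = -28 + 4q = 0, at q = 7; min AVC = 103 - 28·7 + 2·7^2 = $5.
P = $4 lies below min AVC = $5; no output level covers variable cost.
Shutting down limits the loss to fixed cost, $160.

Shut down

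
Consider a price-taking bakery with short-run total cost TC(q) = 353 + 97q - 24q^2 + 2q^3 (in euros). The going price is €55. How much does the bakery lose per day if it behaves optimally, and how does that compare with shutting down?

Profit = -€157 at q = 7

AVC = 97 - 24q + 2q^2 has its minimum €25 at q = 6; price €55 clears that bar, so the firm operates.
With MC = 97 - 48q + 6q^2, P = MC on the upward-sloping part at q* = 7.
TR = 55·7 = 385. TC = 353 + 189 = 542. Profit = 385 − 542 = -€157.
That loss of €157 beats the €353 the firm would lose by shutting down; producing recovers €196 of fixed cost.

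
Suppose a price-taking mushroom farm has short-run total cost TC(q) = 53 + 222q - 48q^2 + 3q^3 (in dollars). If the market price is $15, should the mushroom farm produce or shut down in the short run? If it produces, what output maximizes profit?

Shut down

Variable cost is VC = 222q - 48q^2 + 3q^3, so AVC = VC/q = 222 - 48q + 3q^2 and MC = dTC/dq = 222 - 96q + 9q^2.
AVC hits its minimum where MC = AVC, at q = 8, giving min AVC = 222 - 48·8 + 3·8^2 = $30.
P = $15 lies below min AVC = $30; no output level covers variable cost.
Shutting down limits the loss to fixed cost, $53.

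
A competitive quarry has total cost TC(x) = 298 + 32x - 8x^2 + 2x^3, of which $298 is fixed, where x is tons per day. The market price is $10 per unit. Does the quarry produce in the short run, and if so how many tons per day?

Shut down

Strip out fixed cost: VC = 32x - 8x^2 + 2x^3. Then AVC = 32 - 8x + 2x^2 and MC = 32 - 16x + 6x^2.
AVC is minimized where dAVC/dx = -8 + 4x = 0, at x = 2; min AVC = 32 - 8·2 + 2·2^2 = $24.
P = $10 lies below min AVC = $24; no output level covers variable cost.
The firm minimizes its loss by shutting down and losing only its fixed cost of $298.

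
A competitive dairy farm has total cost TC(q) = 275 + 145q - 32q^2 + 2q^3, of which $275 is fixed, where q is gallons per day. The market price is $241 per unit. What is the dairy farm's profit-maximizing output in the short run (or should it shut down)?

Produce at q = 12

Variable cost is VC = 145q - 32q^2 + 2q^3, so AVC = VC/q = 145 - 32q + 2q^2 and MC = dTC/dq = 145 - 64q + 6q^2.
AVC hits its minimum where MC = AVC, at q = 8, giving min AVC = 145 - 32·8 + 2·8^2 = $17.
Since P = $241 ≥ min AVC = $17, price covers variable cost and the firm should produce.
P = MC gives -96 - 64q + 6q^2 = 0, with roots -4/3 and 12. Take the larger (rising MC): q* = 12.
Check: AVC at q = 12 is $49 ≤ P, so revenue covers variable cost.
Profit = P·q − TC = 241·12 − 863 = $2029.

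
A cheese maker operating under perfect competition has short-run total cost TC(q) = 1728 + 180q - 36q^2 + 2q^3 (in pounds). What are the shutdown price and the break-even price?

Shutdown price = £18; break-even price = £180

Shutdown price = min AVC. AVC = 180 - 36q + 2q^2, with vertex at q = 9 and minimum £18.
ATC = 1728/q + 180 - 36q + 2q^2. Setting dATC/dq = −1728/q^2 − 36 + 4q = 0 gives q = 12 (since 4·12^3 − 36·12^2 = 1728).
min ATC = 1728/12 + 180 − 36·12 + 2·12^2 = £180. That is the break-even price.
Between these two prices the firm operates at a loss; above £180 it earns a profit.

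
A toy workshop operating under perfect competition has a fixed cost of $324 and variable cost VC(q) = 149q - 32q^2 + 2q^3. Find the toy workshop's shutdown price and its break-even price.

AVC = 149 - 32q + 2q^2; minimized at q = 8, giving min AVC = $21. That is the shutdown price.
ATC = 324/q + 149 - 32q + 2q^2. Setting dATC/dq = −324/q^2 − 32 + 4q = 0 gives q = 9 (since 4·9^3 − 32·9^2 = 324).
min ATC = 324/9 + 149 − 32·9 + 2·9^2 = $59. That is the break-even price.
For $21 ≤ P < $59 the firm produces at a loss; below $21 it shuts down.

Shutdown price = $21; break-even price = $59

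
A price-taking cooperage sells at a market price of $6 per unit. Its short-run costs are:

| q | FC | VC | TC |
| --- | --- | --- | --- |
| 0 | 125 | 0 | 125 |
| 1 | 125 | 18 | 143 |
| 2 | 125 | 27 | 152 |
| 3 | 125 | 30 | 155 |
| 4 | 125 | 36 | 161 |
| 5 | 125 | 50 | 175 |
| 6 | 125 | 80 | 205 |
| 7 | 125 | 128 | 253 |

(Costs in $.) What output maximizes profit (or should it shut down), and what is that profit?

Profit at each row (π = 6q − TC): q=0: -125; q=1: -137; q=2: -140; q=3: -137; q=4: -137; q=5: -145; q=6: -169; q=7: -211.
Profit is highest at q = 0. Equivalently, the lowest AVC in the table is 36/4 ≈ $9 at q = 4, and P = $6 falls below it — price never covers variable cost, so the firm shuts down and loses only its fixed cost.

q = 0 (shut down); profit = -$125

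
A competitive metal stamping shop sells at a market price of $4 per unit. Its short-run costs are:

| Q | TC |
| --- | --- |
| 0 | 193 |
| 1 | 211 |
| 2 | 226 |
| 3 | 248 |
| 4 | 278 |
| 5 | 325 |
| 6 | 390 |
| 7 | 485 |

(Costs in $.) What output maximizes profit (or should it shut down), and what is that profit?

Q = 0 (shut down); profit = -$193

Profit at each row (π = 4Q − TC): Q=0: -193; Q=1: -207; Q=2: -218; Q=3: -236; Q=4: -262; Q=5: -305; Q=6: -366; Q=7: -457.
Profit is highest at Q = 0. Equivalently, the lowest AVC in the table is 33/2 ≈ $16.50 at Q = 2, and P = $4 falls below it — price never covers variable cost, so the firm shuts down and loses only its fixed cost.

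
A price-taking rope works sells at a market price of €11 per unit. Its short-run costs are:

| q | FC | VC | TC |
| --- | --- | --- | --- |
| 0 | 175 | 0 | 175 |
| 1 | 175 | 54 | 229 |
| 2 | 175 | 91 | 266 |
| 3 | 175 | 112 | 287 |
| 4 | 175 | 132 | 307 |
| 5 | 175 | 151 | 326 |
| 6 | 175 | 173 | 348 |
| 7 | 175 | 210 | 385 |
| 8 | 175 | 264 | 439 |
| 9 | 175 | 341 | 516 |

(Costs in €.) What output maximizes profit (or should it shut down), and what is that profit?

q = 0 (shut down); profit = -€175

Tabulate TR − TC: q=0: -175; q=1: -218; q=2: -244; q=3: -254; q=4: -263; q=5: -271; q=6: -282; q=7: -308; q=8: -351; q=9: -417.
Profit is highest at q = 0. Equivalently, the lowest AVC in the table is 173/6 ≈ €28.83 at q = 6, and P = €11 falls below it — price never covers variable cost, so the firm shuts down and loses only its fixed cost.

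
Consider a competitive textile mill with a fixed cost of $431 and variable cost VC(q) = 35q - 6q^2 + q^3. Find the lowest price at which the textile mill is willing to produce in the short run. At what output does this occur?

The firm shuts down when price falls below the minimum of average variable cost. AVC = VC/q = 35 - 6q + q^2.
At the minimum of AVC, MC = AVC. MC = 35 - 12q + 3q^2; setting MC = AVC gives 2q^2 - 6q = 0, so q = 3. min AVC = 26.
So the shutdown price is $26.

$26 per unit, at q = 3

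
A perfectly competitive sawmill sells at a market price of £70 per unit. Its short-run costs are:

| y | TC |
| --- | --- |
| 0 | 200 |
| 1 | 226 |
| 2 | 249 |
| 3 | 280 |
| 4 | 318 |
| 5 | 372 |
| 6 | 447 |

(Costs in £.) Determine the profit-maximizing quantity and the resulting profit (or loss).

Profit at each row (π = 70y − TC): y=0: -200; y=1: -156; y=2: -109; y=3: -70; y=4: -38; y=5: -22; y=6: -27.
Profit is maximized at y = 5. AVC there is 172/5 = £34.40 ≤ P, so producing beats shutting down (which would give -£200).

y = 5; profit = -£22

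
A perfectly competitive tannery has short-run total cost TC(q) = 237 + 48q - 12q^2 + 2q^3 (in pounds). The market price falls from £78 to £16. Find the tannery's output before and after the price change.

Output falls from 5 to 0 (the firm shuts down)

MC = 48 - 24q + 6q^2; the shutdown threshold is min AVC = £30 (at q = 3).
At P = £78 ≥ min AVC, set P = MC on the rising branch: q = 5.
At P = £16 < min AVC = £30, price no longer covers variable cost at any output, so the firm shuts down: q = 0.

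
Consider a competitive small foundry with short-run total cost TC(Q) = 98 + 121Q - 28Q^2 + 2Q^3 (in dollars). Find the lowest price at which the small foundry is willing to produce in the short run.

The firm shuts down when price falls below the minimum of average variable cost. AVC = VC/Q = 121 - 28Q + 2Q^2.
dAVC/dQ = -28 + 4Q = 0 gives Q = 7. min AVC = 121 - 28·7 + 2·7^2 = 23.
For P < $23 the firm produces nothing.

$23 per unit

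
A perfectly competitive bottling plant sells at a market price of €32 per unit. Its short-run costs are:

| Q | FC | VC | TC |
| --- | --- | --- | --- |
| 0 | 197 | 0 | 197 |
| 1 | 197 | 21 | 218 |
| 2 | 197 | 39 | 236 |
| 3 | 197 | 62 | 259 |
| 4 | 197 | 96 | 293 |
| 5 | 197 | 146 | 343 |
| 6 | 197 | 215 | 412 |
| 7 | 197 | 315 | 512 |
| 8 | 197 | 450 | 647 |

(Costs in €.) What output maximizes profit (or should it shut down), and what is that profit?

Q = 3; profit = -€163

Tabulate TR − TC: Q=0: -197; Q=1: -186; Q=2: -172; Q=3: -163; Q=4: -165; Q=5: -183; Q=6: -220; Q=7: -288; Q=8: -391.
Profit is maximized at Q = 3. AVC there is 62/3 = €20.67 ≤ P, so producing beats shutting down (which would give -€197).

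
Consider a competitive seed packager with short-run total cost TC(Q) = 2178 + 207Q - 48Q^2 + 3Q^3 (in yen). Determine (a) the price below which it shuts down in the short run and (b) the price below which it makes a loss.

Shutdown price = ¥15; break-even price = ¥240

Shutdown price = min AVC. AVC = 207 - 48Q + 3Q^2, with vertex at Q = 8 and minimum ¥15.
ATC = 2178/Q + 207 - 48Q + 3Q^2. Setting dATC/dQ = −2178/Q^2 − 48 + 6Q = 0 gives Q = 11 (since 6·11^3 − 48·11^2 = 2178).
min ATC = 2178/11 + 207 − 48·11 + 3·11^2 = ¥240. That is the break-even price.
Between these two prices the firm operates at a loss; above ¥240 it earns a profit.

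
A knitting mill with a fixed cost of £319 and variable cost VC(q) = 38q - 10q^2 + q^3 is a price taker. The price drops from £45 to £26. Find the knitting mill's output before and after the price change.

Output falls from 7 to 6

MC = 38 - 20q + 3q^2; the shutdown threshold is min AVC = £13 (at q = 5).
With P = £45 above the shutdown price, P = MC gives q = 7.
At P = £26 ≥ min AVC, set P = MC: q = 6. The firm stays open but cuts output.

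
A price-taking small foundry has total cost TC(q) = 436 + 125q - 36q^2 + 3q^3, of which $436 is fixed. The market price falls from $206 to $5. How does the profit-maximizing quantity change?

Output falls from 9 to 0 (the firm shuts down)

MC = 125 - 72q + 9q^2; the shutdown threshold is min AVC = $17 (at q = 6).
At P = $206 ≥ min AVC, set P = MC on the rising branch: q = 9.
At P = $5 < min AVC = $17, price no longer covers variable cost at any output, so the firm shuts down: q = 0.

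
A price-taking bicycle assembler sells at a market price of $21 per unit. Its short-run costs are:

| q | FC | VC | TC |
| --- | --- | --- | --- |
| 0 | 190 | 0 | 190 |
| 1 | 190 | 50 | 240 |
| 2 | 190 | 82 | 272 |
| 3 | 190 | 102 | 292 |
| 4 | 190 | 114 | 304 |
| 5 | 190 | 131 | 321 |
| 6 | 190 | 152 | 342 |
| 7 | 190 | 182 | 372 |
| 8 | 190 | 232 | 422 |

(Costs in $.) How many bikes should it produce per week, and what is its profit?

Tabulate TR − TC: q=0: -190; q=1: -219; q=2: -230; q=3: -229; q=4: -220; q=5: -216; q=6: -216; q=7: -225; q=8: -254.
Profit is highest at q = 0. Equivalently, the lowest AVC in the table is 152/6 ≈ $25.33 at q = 6, and P = $21 falls below it — price never covers variable cost, so the firm shuts down and loses only its fixed cost.

q = 0 (shut down); profit = -$190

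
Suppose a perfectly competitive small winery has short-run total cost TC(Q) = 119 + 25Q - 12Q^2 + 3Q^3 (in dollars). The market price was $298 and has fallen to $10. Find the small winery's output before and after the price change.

MC = 25 - 24Q + 9Q^2; the shutdown threshold is min AVC = $13 (at Q = 2).
With P = $298 above the shutdown price, P = MC gives Q = 7.
At P = $10 < min AVC = $13, price no longer covers variable cost at any output, so the firm shuts down: Q = 0.

Output falls from 7 to 0 (the firm shuts down)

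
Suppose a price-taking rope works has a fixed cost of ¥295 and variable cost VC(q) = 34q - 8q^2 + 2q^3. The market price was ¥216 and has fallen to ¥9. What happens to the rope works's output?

Output falls from 7 to 0 (the firm shuts down)

AVC = 34 - 8q + 2q^2, minimized at q = 2 where min AVC = ¥26. MC = 34 - 16q + 6q^2.
With P = ¥216 above the shutdown price, P = MC gives q = 7.
At P = ¥9 < min AVC = ¥26, price no longer covers variable cost at any output, so the firm shuts down: q = 0.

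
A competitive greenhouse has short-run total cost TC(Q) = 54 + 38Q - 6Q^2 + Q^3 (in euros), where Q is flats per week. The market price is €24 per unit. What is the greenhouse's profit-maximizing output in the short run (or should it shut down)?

Shut down

Variable cost is VC = 38Q - 6Q^2 + Q^3, so AVC = VC/Q = 38 - 6Q + Q^2 and MC = dTC/dQ = 38 - 12Q + 3Q^2.
The AVC parabola has its vertex at Q = 6/2 = 3, where AVC = 38 - 6·3 + 3^2 = €29.
P = €24 lies below min AVC = €29; no output level covers variable cost.
The firm minimizes its loss by shutting down and losing only its fixed cost of €54.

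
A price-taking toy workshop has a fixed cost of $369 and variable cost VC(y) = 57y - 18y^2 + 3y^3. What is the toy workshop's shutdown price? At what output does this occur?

The firm shuts down when price falls below the minimum of average variable cost. AVC = VC/y = 57 - 18y + 3y^2.
dAVC/dy = -18 + 6y = 0 gives y = 3. min AVC = 57 - 18·3 + 3·3^2 = 30.
So the shutdown price is $30.

$30 per unit, at y = 3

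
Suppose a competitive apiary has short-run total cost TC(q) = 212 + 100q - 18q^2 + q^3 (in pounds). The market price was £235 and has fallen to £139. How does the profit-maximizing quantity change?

Output falls from 15 to 13

AVC = 100 - 18q + q^2, minimized at q = 9 where min AVC = £19. MC = 100 - 36q + 3q^2.
With P = £235 above the shutdown price, P = MC gives q = 15.
At P = £139 ≥ min AVC, set P = MC: q = 13. The firm stays open but cuts output.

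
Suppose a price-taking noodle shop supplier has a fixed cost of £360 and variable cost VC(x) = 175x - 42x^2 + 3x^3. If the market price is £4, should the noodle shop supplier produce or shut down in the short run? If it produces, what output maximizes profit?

Strip out fixed cost: VC = 175x - 42x^2 + 3x^3. Then AVC = 175 - 42x + 3x^2 and MC = 175 - 84x + 9x^2.
AVC hits its minimum where MC = AVC, at x = 7, giving min AVC = 175 - 42·7 + 3·7^2 = £28.
With P < min AVC (£4 < £28), every unit sold adds to the loss.
The firm minimizes its loss by shutting down and losing only its fixed cost of £360.

Shut down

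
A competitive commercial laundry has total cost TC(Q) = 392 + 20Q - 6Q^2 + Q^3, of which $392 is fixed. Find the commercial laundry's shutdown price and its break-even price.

Shutdown price = $11; break-even price = $83

Shutdown price = min AVC. AVC = 20 - 6Q + Q^2, with vertex at Q = 3 and minimum $11.
ATC = 392/Q + 20 - 6Q + Q^2. Setting dATC/dQ = −392/Q^2 − 6 + 2Q = 0 gives Q = 7 (since 2·7^3 − 6·7^2 = 392).
min ATC = 392/7 + 20 − 6·7 + 7^2 = $83. That is the break-even price.
For $11 ≤ P < $83 the firm produces at a loss; below $11 it shuts down.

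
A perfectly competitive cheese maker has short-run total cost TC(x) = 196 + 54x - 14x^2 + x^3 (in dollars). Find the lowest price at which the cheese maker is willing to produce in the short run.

The firm shuts down when price falls below the minimum of average variable cost. AVC = VC/x = 54 - 14x + x^2.
At the minimum of AVC, MC = AVC. MC = 54 - 28x + 3x^2; setting MC = AVC gives 2x^2 - 14x = 0, so x = 7. min AVC = 5.
The firm shuts down for any P below $5.

$5 per unit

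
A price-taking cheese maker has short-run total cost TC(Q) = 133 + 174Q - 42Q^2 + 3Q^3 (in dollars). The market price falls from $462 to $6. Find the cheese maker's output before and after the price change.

AVC = 174 - 42Q + 3Q^2, minimized at Q = 7 where min AVC = $27. MC = 174 - 84Q + 9Q^2.
At P = $462 ≥ min AVC, set P = MC on the rising branch: Q = 12.
At P = $6 < min AVC = $27, price no longer covers variable cost at any output, so the firm shuts down: Q = 0.

Output falls from 12 to 0 (the firm shuts down)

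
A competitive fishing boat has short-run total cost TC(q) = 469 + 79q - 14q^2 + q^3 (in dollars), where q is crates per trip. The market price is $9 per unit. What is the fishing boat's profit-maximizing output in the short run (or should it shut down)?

Shut down

From TC, MC = TC'(q) = 79 - 28q + 3q^2 and AVC = VC/q = 79 - 14q + q^2.
The AVC parabola has its vertex at q = 14/2 = 7, where AVC = 79 - 14·7 + 7^2 = $30.
With P < min AVC ($9 < $30), every unit sold adds to the loss.
The firm minimizes its loss by shutting down and losing only its fixed cost of $469.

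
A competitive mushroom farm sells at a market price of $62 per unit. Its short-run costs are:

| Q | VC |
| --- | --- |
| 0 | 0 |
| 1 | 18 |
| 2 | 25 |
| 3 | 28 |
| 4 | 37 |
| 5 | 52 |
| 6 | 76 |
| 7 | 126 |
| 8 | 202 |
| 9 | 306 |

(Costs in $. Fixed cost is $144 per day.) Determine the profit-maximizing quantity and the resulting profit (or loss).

Compute π = P·Q − TC at each output: Q=0: -144; Q=1: -100; Q=2: -45; Q=3: 14; Q=4: 67; Q=5: 114; Q=6: 152; Q=7: 164; Q=8: 150; Q=9: 108.
Profit is maximized at Q = 7. AVC there is 126/7 = $18 ≤ P, so producing beats shutting down (which would give -$144).

Q = 7; profit = $164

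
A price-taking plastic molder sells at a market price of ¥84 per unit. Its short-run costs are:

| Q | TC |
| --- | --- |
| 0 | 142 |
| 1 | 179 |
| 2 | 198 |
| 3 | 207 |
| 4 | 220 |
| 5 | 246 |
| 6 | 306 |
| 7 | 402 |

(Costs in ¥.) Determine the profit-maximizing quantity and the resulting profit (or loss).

Q = 6; profit = ¥198

Compute π = P·Q − TC at each output: Q=0: -142; Q=1: -95; Q=2: -30; Q=3: 45; Q=4: 116; Q=5: 174; Q=6: 198; Q=7: 186.
Profit is maximized at Q = 6. AVC there is 164/6 = ¥27.33 ≤ P, so producing beats shutting down (which would give -¥142).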